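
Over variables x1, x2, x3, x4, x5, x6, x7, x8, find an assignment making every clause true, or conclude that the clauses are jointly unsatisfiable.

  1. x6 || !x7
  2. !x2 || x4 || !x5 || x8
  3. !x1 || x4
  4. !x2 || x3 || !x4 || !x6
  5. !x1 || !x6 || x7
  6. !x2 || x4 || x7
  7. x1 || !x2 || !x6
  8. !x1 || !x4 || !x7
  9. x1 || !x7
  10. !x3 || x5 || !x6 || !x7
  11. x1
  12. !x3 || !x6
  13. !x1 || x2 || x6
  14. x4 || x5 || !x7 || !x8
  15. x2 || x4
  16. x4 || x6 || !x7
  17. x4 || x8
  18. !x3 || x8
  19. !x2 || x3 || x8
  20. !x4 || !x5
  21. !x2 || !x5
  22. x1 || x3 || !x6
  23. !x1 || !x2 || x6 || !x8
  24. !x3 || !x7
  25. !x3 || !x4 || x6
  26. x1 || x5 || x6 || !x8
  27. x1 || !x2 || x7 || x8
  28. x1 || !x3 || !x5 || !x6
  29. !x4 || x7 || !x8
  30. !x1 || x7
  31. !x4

Case x1 = True:
  (!x1 || x4) forces x4 = True.
  Clause (!x4) is falsified — contradiction.
Case x1 = False:
  Clause (x1) is falsified — contradiction.
Both cases fail, so the formula is unsatisfiable.

No satisfying assignment exists.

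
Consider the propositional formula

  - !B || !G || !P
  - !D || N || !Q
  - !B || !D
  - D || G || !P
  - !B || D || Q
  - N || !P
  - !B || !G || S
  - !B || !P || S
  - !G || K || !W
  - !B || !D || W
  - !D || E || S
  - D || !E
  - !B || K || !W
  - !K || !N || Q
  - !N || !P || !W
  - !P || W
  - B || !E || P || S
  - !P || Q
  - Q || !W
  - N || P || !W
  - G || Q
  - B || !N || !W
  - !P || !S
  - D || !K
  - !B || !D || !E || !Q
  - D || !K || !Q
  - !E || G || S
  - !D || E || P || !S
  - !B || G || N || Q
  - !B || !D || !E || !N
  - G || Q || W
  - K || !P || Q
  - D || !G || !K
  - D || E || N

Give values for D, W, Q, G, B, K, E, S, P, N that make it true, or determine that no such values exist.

D=F; W=F; Q=T; G=F; B=T; K=F; E=F; S=T; P=F; N=T

Set D = False.
  then (D || !E) forces E = False.
  then (D || !K) forces K = False.
  then (D || E || N) forces N = True.
Try W = True:
  (!G || K || !W) forces G = False.
  (D || G || !P) forces P = False.
  (!B || K || !W) forces B = False.
  clause (B || !N || !W) is falsified — backtrack.
So W = False.
  then (!P || W) forces P = False.
Set Q = True.
Set G = False.
Set B = True.
Set S = True.
All clauses satisfied.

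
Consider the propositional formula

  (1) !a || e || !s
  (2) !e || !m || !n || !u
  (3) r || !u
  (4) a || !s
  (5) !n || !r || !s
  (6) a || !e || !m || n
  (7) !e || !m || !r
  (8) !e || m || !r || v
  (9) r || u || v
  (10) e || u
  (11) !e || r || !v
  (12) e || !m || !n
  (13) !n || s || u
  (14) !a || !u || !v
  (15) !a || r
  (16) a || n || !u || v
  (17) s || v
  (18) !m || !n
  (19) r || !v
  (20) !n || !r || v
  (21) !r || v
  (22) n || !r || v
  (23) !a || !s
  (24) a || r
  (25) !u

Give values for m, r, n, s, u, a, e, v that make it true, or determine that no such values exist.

m: False, r: True, n: False, s: False, u: False, a: True, e: True, v: True

Unit clause (!u) forces u = False.
In (e || u) only e is left, so e = True.
Try m = True:
  (!e || !m || !r) forces r = False.
  (r || u || v) forces v = True.
  clause (!e || r || !v) is falsified — backtrack.
So m = False.
Set r = True.
  then (!e || m || !r || v) forces v = True.
Set n = False.
Try s = True:
  (a || !s) forces a = True.
  clause (!a || !s) is falsified — backtrack.
So s = False.
Set a = True.
All clauses satisfied.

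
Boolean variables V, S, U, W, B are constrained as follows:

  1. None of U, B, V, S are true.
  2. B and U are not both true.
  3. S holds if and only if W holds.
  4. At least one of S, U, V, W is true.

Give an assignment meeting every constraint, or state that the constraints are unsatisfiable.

Unsatisfiable — no assignment works.

Case V = True:
  Constraint (1) is violated (V=T) — contradiction.
Case V = False:
  (1) forces U = False.
  (1) forces B = False.
  (1) forces S = False.
  (3) with S=F forces W = False.
  Constraint (4) is violated (S=F, U=F, V=F, W=F) — contradiction.
Both cases fail — unsatisfiable.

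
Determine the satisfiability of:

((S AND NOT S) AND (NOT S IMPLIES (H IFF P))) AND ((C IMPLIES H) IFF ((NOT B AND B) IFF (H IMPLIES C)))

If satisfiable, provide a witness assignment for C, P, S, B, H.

Unsatisfiable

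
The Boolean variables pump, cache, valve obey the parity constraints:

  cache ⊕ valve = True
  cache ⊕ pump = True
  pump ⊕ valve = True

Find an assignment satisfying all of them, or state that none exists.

UNSATISFIABLE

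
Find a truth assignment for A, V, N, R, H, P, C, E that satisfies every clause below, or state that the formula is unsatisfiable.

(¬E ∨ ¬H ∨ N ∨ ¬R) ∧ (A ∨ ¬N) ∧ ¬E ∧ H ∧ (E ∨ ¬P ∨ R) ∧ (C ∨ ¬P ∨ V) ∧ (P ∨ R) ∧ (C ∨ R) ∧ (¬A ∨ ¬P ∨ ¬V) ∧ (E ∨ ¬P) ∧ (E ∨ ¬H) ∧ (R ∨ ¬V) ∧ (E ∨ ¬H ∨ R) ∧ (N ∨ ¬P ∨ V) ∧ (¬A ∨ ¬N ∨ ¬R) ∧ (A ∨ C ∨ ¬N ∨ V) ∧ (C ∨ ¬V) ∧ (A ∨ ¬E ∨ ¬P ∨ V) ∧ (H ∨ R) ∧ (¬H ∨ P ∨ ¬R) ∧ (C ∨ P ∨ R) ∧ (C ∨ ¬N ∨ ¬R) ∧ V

Unsatisfiable — no assignment works.

Case H = True:
  (¬E) forces E = False.
  Clause (E ∨ ¬H) is falsified — contradiction.
Case H = False:
  Clause (H) is falsified — contradiction.
Both cases fail, so the formula is unsatisfiable.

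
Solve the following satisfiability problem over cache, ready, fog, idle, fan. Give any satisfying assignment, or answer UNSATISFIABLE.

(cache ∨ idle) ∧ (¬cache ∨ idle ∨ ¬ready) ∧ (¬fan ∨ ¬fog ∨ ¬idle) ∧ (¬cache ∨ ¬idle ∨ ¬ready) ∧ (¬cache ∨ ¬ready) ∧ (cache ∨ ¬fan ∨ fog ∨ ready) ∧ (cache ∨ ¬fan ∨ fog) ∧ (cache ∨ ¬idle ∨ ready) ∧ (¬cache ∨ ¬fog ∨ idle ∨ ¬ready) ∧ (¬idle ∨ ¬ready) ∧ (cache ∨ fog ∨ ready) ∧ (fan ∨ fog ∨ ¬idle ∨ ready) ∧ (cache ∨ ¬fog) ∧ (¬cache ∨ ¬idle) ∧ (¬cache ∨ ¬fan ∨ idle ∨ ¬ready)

cache = True; ready = False; fog = True; idle = False; fan = False

Try cache = False:
  (cache ∨ idle) forces idle = True.
  (cache ∨ ¬idle ∨ ready) forces ready = True.
  clause (¬idle ∨ ¬ready) is falsified — backtrack.
So cache = True.
  then (¬cache ∨ ¬ready) forces ready = False.
  then (¬cache ∨ ¬idle) forces idle = False.
Set fog = True.
Set fan = False.
All clauses satisfied.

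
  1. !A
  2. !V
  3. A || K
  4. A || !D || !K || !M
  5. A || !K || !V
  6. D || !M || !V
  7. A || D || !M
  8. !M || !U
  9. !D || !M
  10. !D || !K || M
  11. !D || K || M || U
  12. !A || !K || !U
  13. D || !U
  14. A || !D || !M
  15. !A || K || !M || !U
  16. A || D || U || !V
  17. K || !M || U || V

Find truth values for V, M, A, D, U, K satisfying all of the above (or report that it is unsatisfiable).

Unit clause (!A) forces A = False.
Unit clause (!V) forces V = False.
In (A || K) only K is left, so K = True.
Try M = True:
  (A || !D || !K || !M) forces D = False.
  clause (A || D || !M) is falsified — backtrack.
So M = False.
  then (!D || !K || M) forces D = False.
  then (D || !U) forces U = False.
All clauses satisfied.

V = False; M = False; A = False; D = False; U = False; K = True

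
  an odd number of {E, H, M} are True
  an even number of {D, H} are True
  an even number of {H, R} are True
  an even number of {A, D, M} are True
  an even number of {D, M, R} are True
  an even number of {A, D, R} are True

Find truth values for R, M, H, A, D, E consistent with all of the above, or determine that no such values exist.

R=F; M=F; H=F; A=F; D=F; E=T

{E, H, M}: 1 true → odd ✓
{D, H}: 0 true → even ✓
{H, R}: 0 true → even ✓
{A, D, M}: 0 true → even ✓
{D, M, R}: 0 true → even ✓
{A, D, R}: 0 true → even ✓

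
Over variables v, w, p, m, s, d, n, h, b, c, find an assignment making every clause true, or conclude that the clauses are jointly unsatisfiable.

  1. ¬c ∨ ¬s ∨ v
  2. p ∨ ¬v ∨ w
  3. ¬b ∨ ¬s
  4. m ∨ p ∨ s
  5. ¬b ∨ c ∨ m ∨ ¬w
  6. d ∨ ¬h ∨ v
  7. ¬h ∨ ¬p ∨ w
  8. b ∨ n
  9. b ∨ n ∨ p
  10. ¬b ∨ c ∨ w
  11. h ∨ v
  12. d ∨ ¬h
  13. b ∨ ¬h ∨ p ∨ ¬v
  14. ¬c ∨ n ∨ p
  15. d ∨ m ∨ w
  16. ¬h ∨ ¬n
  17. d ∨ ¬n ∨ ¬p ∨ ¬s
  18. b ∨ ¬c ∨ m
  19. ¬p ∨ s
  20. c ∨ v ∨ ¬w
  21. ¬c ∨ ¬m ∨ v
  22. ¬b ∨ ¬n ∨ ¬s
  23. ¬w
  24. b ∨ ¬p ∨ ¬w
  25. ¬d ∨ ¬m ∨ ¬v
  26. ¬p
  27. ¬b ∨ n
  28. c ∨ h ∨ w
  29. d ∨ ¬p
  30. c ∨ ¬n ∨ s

Case n = True:
  (¬h ∨ ¬n) forces h = False.
  (h ∨ v) forces v = True.
  (¬w) forces w = False.
  (p ∨ ¬v ∨ w) forces p = True.
  Clause (¬p) is falsified — contradiction.
Case n = False:
  (b ∨ n) forces b = True.
  Clause (¬b ∨ n) is falsified — contradiction.
Both cases fail, so the formula is unsatisfiable.

Unsatisfiable — no assignment works.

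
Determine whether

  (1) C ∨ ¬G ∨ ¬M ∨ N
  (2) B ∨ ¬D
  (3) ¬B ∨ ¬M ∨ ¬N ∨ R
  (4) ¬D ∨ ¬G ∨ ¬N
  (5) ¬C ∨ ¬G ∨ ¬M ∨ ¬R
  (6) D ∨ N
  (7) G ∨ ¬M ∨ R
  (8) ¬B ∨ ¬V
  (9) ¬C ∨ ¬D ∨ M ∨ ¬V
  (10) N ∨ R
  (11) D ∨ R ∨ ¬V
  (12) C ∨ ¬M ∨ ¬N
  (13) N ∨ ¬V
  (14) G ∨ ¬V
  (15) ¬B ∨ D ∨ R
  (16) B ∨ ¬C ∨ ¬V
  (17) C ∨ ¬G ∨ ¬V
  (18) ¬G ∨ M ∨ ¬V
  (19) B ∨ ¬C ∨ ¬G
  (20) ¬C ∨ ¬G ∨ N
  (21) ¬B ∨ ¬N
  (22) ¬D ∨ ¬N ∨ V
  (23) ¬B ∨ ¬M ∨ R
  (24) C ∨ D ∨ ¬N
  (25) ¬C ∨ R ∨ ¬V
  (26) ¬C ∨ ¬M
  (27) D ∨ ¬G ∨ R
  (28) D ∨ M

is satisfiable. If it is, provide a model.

Set M = False.
  then (D ∨ M) forces D = True.
  then (B ∨ ¬D) forces B = True.
  then (¬B ∨ ¬V) forces V = False.
  then (¬B ∨ ¬N) forces N = False.
  then (N ∨ R) forces R = True.
Set C = False.
Set G = True.
All clauses satisfied.

M = False; V = False; B = True; D = True; N = False; C = False; G = True; R = True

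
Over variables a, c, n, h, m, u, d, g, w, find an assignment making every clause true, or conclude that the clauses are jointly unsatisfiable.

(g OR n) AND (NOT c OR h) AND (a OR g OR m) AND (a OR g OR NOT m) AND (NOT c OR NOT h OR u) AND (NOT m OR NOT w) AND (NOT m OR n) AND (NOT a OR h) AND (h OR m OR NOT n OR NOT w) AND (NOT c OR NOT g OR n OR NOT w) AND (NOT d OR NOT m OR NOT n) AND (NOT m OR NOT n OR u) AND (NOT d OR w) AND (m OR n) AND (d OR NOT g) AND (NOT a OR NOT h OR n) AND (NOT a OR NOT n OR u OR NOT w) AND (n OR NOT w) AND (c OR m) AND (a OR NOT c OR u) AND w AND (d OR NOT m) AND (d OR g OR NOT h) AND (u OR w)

Unit clause (w) forces w = True.
In (NOT m OR NOT w) only NOT m is left, so m = False.
In (m OR n) only n is left, so n = True.
In (c OR m) only c is left, so c = True.
In (NOT c OR h) only h is left, so h = True.
In (NOT c OR NOT h OR u) only u is left, so u = True.
Set a = True.
Try d = False:
  (d OR NOT g) forces g = False.
  clause (d OR g OR NOT h) is falsified — backtrack.
So d = True.
Set g = False.
All clauses satisfied.

a = True, c = True, n = True, h = True, m = False, u = True, d = True, g = False, w = True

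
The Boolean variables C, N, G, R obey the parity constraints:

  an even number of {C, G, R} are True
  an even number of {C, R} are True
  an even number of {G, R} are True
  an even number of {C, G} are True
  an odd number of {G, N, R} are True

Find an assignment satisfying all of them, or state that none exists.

C = False, N = True, G = False, R = False

{C, G, R}: 0 true → even ✓
{C, R}: 0 true → even ✓
{G, R}: 0 true → even ✓
{C, G}: 0 true → even ✓
{G, N, R}: 1 true → odd ✓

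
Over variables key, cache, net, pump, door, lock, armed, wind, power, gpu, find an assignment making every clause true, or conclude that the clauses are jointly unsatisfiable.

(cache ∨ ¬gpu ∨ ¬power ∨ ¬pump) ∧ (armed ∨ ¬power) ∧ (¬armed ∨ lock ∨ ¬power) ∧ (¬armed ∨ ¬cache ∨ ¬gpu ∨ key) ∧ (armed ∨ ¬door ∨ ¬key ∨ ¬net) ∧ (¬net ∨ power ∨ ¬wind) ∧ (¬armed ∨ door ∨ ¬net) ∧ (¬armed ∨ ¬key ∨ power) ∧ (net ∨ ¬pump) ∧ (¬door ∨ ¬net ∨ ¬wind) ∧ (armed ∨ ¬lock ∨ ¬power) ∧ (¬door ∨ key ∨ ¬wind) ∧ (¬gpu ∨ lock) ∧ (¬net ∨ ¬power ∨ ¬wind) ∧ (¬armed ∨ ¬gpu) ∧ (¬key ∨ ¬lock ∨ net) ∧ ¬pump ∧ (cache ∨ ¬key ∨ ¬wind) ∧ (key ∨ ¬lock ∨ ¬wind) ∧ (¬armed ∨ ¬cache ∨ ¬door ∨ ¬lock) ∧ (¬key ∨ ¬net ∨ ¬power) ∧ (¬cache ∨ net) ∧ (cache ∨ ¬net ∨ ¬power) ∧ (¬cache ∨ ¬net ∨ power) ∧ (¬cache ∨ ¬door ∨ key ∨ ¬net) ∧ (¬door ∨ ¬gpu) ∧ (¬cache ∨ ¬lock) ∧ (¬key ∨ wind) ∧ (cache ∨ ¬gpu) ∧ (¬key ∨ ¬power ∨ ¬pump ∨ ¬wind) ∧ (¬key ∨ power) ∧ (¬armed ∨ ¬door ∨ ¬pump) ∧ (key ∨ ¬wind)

Unit clause (¬pump) forces pump = False.
Try key = True:
  (¬key ∨ wind) forces wind = True.
  (cache ∨ ¬key ∨ ¬wind) forces cache = True.
  (¬cache ∨ net) forces net = True.
  (¬net ∨ power ∨ ¬wind) forces power = True.
  clause (¬net ∨ ¬power ∨ ¬wind) is falsified — backtrack.
So key = False.
  then (key ∨ ¬wind) forces wind = False.
Try cache = True:
  (¬cache ∨ net) forces net = True.
  (¬cache ∨ ¬net ∨ power) forces power = True.
  (armed ∨ ¬power) forces armed = True.
  (¬armed ∨ lock ∨ ¬power) forces lock = True.
  clause (¬cache ∨ ¬lock) is falsified — backtrack.
So cache = False.
  then (cache ∨ ¬gpu) forces gpu = False.
Set net = False.
Set door = True.
Set lock = True.
Set armed = True.
Set power = False.
All clauses satisfied.

key=F, cache=F, net=F, pump=F, door=T, lock=T, armed=T, wind=F, power=F, gpu=F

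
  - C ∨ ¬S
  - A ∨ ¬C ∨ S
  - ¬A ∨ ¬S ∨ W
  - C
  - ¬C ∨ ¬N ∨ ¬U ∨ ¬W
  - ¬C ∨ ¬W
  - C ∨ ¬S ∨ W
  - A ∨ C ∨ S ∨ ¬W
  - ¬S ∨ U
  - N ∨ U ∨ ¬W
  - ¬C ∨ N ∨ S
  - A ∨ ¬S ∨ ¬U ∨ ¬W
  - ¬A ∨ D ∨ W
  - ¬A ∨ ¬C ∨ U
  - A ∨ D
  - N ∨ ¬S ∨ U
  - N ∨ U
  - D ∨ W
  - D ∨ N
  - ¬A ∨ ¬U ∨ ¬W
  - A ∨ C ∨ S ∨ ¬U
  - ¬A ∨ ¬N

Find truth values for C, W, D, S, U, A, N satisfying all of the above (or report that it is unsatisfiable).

Unit clause (C) forces C = True.
In (¬C ∨ ¬W) only ¬W is left, so W = False.
In (D ∨ W) only D is left, so D = True.
Try S = False:
  (A ∨ ¬C ∨ S) forces A = True.
  (¬C ∨ N ∨ S) forces N = True.
  clause (¬A ∨ ¬N) is falsified — backtrack.
So S = True.
  then (¬A ∨ ¬S ∨ W) forces A = False.
  then (¬S ∨ U) forces U = True.
Set N = False.
All clauses satisfied.

C: True, W: False, D: True, S: True, U: True, A: False, N: False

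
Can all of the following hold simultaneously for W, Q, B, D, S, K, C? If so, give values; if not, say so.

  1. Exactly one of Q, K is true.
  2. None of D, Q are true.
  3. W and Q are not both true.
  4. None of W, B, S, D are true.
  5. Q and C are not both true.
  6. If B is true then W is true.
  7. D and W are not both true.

W = False, Q = False, B = False, D = False, S = False, K = True, C = True

  (1) {Q, K}: 1 true — exactly one ✓
  (2) {D, Q}: 0 true — none ✓
  (3) W=F, Q=F — not both ✓
  (4) {W, B, S, D}: 0 true — none ✓
  (5) Q=F, C=T — not both ✓
  (6) B=F ⇒ W: vacuous ✓
  (7) D=F, W=F — not both ✓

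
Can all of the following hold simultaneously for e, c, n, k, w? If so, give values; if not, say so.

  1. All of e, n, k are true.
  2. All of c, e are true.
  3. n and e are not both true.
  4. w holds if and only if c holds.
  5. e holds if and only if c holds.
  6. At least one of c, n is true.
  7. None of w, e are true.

Unsatisfiable — no assignment works.

Case e = True:
  Constraint (7) is violated (e=T) — contradiction.
Case e = False:
  Constraint (1) is violated (e=F) — contradiction.
Both cases fail — unsatisfiable.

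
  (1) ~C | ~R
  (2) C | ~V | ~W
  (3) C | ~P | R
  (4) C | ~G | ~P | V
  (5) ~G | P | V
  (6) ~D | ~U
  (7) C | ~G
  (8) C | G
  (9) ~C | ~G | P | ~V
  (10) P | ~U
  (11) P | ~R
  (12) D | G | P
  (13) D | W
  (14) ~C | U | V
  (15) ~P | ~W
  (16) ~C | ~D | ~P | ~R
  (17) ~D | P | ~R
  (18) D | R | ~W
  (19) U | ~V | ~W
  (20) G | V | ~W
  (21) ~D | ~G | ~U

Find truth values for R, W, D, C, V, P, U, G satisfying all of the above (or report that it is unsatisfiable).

Try R = True:
  (~C | ~R) forces C = False.
  (C | ~G) forces G = False.
  clause (C | G) is falsified — backtrack.
So R = False.
Set W = False.
  then (D | W) forces D = True.
  then (~D | ~U) forces U = False.
Set C = True.
  then (~C | U | V) forces V = True.
Set P = True.
Set G = False.
All clauses satisfied.

R: False; W: False; D: True; C: True; V: True; P: True; U: False; G: False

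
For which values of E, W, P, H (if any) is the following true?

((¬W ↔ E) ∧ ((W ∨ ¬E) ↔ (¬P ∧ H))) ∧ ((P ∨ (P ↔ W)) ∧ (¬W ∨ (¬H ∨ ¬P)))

E = True, W = False, P = False, H = False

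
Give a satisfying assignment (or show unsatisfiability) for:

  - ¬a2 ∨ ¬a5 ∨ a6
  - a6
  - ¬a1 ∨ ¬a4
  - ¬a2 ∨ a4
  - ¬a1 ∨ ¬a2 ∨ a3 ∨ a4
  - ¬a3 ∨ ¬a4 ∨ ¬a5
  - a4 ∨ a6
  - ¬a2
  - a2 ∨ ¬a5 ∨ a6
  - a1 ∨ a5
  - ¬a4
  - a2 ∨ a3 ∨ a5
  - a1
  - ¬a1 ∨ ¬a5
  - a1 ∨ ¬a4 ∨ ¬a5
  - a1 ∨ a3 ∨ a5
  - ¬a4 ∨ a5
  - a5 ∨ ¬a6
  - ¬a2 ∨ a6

Unsatisfiable

Case a1 = True:
  (a6) forces a6 = True.
  (¬a1 ∨ ¬a4) forces a4 = False.
  (¬a2 ∨ a4) forces a2 = False.
  (¬a1 ∨ ¬a5) forces a5 = False.
  Clause (a5 ∨ ¬a6) is falsified — contradiction.
Case a1 = False:
  Clause (a1) is falsified — contradiction.
Both cases fail, so the formula is unsatisfiable.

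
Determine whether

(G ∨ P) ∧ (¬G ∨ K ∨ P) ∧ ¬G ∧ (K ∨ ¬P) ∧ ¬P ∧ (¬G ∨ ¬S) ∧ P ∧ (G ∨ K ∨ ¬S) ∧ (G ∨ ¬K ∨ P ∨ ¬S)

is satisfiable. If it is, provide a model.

Case P = True:
  Clause (¬P) is falsified — contradiction.
Case P = False:
  Clause (P) is falsified — contradiction.
Both cases fail, so the formula is unsatisfiable.

No satisfying assignment exists.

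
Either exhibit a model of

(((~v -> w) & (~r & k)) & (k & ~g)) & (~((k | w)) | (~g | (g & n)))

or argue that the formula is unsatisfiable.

v = True, w = True, g = False, n = True, r = False, k = True

  ((~v -> w) & (~r & k)) & (k & ~g) = True
    (~v -> w) & (~r & k) = True
      ~v -> w = True
        ~v = False
      ~r & k = True
        ~r = True
    k & ~g = True
      ~g = True
  ~((k | w)) | (~g | (g & n)) = True
    ~((k | w)) = False
      k | w = True
    ~g | (g & n) = True
      ~g = True
      g & n = False
Both conjuncts True, so the formula holds.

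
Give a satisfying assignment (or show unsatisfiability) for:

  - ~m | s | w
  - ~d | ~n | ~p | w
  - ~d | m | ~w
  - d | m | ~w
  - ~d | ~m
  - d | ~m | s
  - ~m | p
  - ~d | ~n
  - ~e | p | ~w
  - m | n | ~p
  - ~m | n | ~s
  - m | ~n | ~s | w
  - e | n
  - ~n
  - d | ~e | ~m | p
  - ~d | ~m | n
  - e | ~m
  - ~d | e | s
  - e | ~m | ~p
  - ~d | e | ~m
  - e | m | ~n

n: False, s: False, d: False, m: False, w: False, e: True, p: False

Unit clause (~n) forces n = False.
In (e | n) only e is left, so e = True.
Set s = False.
Set d = False.
  then (d | ~m | s) forces m = False.
  then (m | n | ~p) forces p = False.
  then (d | m | ~w) forces w = False.
All clauses satisfied.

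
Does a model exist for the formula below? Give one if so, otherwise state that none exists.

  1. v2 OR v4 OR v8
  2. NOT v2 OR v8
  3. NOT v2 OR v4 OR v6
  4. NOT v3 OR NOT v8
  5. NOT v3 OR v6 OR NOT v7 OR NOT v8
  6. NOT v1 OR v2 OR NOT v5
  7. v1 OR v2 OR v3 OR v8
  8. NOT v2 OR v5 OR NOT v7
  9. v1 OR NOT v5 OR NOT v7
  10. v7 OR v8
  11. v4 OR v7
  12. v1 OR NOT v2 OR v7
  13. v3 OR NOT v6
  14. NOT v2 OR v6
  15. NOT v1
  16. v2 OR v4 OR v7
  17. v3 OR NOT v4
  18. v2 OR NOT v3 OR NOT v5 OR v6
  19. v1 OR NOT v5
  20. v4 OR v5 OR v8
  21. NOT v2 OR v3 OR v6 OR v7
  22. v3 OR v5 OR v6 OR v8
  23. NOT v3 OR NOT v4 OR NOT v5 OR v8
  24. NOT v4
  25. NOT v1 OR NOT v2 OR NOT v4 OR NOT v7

v1 = False, v2 = False, v3 = False, v4 = False, v5 = False, v6 = False, v7 = True, v8 = True

Unit clause (NOT v1) forces v1 = False.
In (v1 OR NOT v5) only NOT v5 is left, so v5 = False.
Unit clause (NOT v4) forces v4 = False.
In (v4 OR v7) only v7 is left, so v7 = True.
In (v4 OR v5 OR v8) only v8 is left, so v8 = True.
In (NOT v3 OR NOT v8) only NOT v3 is left, so v3 = False.
In (NOT v2 OR v5 OR NOT v7) only NOT v2 is left, so v2 = False.
In (v3 OR NOT v6) only NOT v6 is left, so v6 = False.
All clauses satisfied.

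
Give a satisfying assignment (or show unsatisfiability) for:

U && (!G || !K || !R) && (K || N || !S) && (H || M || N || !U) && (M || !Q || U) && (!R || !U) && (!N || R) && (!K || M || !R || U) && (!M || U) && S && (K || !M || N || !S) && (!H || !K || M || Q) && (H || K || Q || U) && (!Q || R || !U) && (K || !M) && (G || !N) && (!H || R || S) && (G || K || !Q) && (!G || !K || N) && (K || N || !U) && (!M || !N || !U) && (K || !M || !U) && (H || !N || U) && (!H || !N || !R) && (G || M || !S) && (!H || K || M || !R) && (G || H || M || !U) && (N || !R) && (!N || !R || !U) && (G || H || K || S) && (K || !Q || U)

M=T, N=F, H=T, U=T, R=F, K=T, Q=F, S=T, G=F

Unit clause (U) forces U = True.
In (!R || !U) only !R is left, so R = False.
In (!N || R) only !N is left, so N = False.
Unit clause (S) forces S = True.
In (!Q || R || !U) only !Q is left, so Q = False.
In (K || N || !U) only K is left, so K = True.
In (!G || !K || N) only !G is left, so G = False.
In (G || M || !S) only M is left, so M = True.
Set H = True.
All clauses satisfied.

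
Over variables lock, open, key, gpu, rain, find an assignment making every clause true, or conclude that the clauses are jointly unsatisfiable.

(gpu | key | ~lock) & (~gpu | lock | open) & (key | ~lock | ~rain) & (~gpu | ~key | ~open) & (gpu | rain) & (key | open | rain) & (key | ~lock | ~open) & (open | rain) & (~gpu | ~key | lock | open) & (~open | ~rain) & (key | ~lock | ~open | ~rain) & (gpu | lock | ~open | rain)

lock = False, open = True, key = False, gpu = True, rain = False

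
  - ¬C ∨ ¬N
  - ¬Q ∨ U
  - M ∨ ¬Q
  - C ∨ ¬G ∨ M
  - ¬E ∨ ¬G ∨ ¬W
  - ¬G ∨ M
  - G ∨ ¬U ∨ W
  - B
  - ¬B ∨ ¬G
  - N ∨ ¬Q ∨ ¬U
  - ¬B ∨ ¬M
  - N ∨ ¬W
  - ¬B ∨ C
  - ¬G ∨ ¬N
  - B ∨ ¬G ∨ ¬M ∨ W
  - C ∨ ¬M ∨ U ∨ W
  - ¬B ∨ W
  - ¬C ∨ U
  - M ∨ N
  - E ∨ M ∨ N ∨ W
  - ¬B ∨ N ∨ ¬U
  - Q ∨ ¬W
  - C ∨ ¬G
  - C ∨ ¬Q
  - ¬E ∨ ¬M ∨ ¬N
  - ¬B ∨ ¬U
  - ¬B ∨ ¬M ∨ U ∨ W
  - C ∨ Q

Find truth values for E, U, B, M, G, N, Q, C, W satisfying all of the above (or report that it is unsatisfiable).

Case B = True:
  (¬B ∨ ¬G) forces G = False.
  (¬B ∨ ¬M) forces M = False.
  (M ∨ ¬Q) forces Q = False.
  (¬B ∨ C) forces C = True.
  (¬C ∨ ¬N) forces N = False.
  Clause (M ∨ N) is falsified — contradiction.
Case B = False:
  Clause (B) is falsified — contradiction.
Both cases fail, so the formula is unsatisfiable.

No satisfying assignment exists.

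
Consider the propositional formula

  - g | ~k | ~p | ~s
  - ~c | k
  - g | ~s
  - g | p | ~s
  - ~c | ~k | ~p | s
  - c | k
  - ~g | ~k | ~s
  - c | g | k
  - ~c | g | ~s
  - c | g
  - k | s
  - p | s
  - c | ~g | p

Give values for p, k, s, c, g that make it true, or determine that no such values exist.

p: True; k: True; s: False; c: False; g: True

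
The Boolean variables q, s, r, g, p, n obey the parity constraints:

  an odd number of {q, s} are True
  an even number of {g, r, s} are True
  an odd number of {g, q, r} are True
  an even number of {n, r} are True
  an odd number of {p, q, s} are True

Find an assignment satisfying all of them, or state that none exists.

q: True, s: False, r: False, g: False, p: False, n: False

{q, s}: 1 true → odd ✓
{g, r, s}: 0 true → even ✓
{g, q, r}: 1 true → odd ✓
{n, r}: 0 true → even ✓
{p, q, s}: 1 true → odd ✓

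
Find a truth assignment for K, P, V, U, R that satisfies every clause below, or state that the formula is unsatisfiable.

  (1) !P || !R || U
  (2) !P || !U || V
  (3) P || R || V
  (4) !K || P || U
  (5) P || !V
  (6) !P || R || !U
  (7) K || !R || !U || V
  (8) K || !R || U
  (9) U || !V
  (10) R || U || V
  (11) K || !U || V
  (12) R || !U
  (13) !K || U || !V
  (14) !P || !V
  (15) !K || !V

Set K = True.
  then (!K || !V) forces V = False.
Try P = True:
  (!P || !U || V) forces U = False.
  (!P || !R || U) forces R = False.
  clause (R || U || V) is falsified — backtrack.
So P = False.
  then (P || R || V) forces R = True.
  then (!K || P || U) forces U = True.
All clauses satisfied.

K = True, P = False, V = False, U = True, R = True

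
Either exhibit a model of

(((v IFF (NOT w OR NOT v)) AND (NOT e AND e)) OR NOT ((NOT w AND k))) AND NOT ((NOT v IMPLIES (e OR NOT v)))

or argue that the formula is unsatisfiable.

The conjunct NOT ((NOT v IMPLIES (e OR NOT v))) is unsatisfiable on its own:
  v=F, e=F: evaluates to False.
  v=F, e=T: evaluates to False.
  v=T, e=F: evaluates to False.
  v=T, e=T: evaluates to False.
So the whole conjunction is unsatisfiable.

No satisfying assignment exists.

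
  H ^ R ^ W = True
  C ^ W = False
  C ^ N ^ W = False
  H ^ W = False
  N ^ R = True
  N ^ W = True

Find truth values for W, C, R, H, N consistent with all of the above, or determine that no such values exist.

W: True, C: True, R: True, H: True, N: False

H ^ R ^ W = T ^ T ^ T = True ✓
C ^ W = T ^ T = False ✓
C ^ N ^ W = T ^ F ^ T = False ✓
H ^ W = T ^ T = False ✓
N ^ R = F ^ T = True ✓
N ^ W = F ^ T = True ✓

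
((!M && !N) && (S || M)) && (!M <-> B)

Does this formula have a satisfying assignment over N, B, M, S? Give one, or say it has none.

N=F, B=T, M=F, S=T

  (!M && !N) && (S || M) = True
    !M && !N = True
      !M = True
      !N = True
    S || M = True
  !M <-> B = True
    !M = True
Both conjuncts True, so the formula holds.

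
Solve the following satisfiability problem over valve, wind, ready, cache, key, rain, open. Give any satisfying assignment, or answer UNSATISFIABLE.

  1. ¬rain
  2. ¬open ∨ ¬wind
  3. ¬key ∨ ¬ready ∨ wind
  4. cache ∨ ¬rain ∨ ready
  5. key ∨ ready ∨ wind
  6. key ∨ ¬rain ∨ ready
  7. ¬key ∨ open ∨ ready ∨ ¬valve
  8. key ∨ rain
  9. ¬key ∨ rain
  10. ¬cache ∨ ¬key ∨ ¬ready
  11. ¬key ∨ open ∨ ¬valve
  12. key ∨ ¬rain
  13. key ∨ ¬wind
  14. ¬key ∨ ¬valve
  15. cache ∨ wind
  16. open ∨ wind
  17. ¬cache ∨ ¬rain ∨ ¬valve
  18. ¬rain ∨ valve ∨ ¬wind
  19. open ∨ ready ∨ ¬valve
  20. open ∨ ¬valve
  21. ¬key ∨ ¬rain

Case rain = True:
  Clause (¬rain) is falsified — contradiction.
Case rain = False:
  (key ∨ rain) forces key = True.
  Clause (¬key ∨ rain) is falsified — contradiction.
Both cases fail, so the formula is unsatisfiable.

The formula is unsatisfiable.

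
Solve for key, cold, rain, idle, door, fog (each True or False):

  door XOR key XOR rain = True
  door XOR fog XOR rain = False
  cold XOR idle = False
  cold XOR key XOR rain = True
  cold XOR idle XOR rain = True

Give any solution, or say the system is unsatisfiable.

key = False; cold = False; rain = True; idle = False; door = False; fog = True

door XOR key XOR rain = F XOR F XOR T = True ✓
door XOR fog XOR rain = F XOR T XOR T = False ✓
cold XOR idle = F XOR F = False ✓
cold XOR key XOR rain = F XOR F XOR T = True ✓
cold XOR idle XOR rain = F XOR F XOR T = True ✓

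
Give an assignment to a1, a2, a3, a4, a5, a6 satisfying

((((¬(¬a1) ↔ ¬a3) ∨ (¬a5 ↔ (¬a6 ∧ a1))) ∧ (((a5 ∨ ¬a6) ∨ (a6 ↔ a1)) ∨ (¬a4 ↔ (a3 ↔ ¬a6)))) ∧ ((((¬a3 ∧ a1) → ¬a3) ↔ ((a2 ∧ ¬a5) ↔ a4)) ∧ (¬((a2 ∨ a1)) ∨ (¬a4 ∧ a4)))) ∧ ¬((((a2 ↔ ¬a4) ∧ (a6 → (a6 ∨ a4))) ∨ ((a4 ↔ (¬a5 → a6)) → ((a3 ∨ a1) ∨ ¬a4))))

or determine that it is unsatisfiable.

No satisfying assignment exists.

Case a1 = True: the conjunct ¬((((a2 ↔ ¬a4) ∧ (a6 → (a6 ∨ a4))) ∨ ((a4 ↔ (¬a5 → a6)) → ((a3 ∨ a1) ∨ ¬a4)))) becomes ¬((((a2 ↔ ¬a4) ∧ (a6 → (a6 ∨ a4))) ∨ True)) = False.
Case a1 = False: the formula simplifies to (((a3 ∨ a5) ∧ (((a5 ∨ ¬a6) ∨ ¬a6) ∨ (¬a4 ↔ (a3 ↔ ¬a6)))) ∧ (((a2 ∧ ¬a5) ↔ a4) ∧ (¬a2 ∨ (¬a4 ∧ a4)))) ∧ ¬((((a2 ↔ ¬a4) ∧ (a6 → (a6 ∨ a4))) ∨ ((a4 ↔ (¬a5 → a6)) → (a3 ∨ ¬a4)))).
  a4 = True: simplifies to (((a3 ∨ a5) ∧ (((a5 ∨ ¬a6) ∨ ¬a6) ∨ ¬((a3 ↔ ¬a6)))) ∧ ((a2 ∧ ¬a5) ∧ ¬a2)) ∧ ¬((¬a2 ∨ ((¬a5 → a6) → a3))).
    a2 = True: the conjunct ¬a2 is False.
    a2 = False: the conjunct a2 is False.
  a4 = False: the conjunct ¬((((a2 ↔ ¬a4) ∧ (a6 → (a6 ∨ a4))) ∨ ((a4 ↔ (¬a5 → a6)) → (a3 ∨ ¬a4)))) becomes ¬(((a2 ∧ (a6 → a6)) ∨ True)) = False.
Both cases fail — unsatisfiable.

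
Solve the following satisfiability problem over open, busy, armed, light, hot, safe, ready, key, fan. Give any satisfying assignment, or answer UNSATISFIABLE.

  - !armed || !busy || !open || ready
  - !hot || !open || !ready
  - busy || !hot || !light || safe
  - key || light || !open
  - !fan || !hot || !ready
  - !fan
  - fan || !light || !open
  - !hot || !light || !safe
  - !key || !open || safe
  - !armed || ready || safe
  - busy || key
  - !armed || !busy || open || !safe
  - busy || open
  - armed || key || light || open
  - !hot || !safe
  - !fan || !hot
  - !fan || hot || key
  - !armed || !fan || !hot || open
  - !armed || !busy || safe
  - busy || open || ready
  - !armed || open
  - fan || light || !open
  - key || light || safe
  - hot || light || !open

open=F; busy=T; armed=F; light=T; hot=F; safe=F; ready=F; key=T; fan=F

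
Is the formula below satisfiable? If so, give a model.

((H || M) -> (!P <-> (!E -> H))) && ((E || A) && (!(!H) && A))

A = True, P = False, H = True, E = False, M = True

  (H || M) -> (!P <-> (!E -> H)) = True
    H || M = True
    !P <-> (!E -> H) = True
      !P = True
      !E -> H = True
        !E = True
  (E || A) && (!(!H) && A) = True
    E || A = True
    !(!H) && A = True
      !(!H) = True
        !H = False
Both conjuncts True, so the formula holds.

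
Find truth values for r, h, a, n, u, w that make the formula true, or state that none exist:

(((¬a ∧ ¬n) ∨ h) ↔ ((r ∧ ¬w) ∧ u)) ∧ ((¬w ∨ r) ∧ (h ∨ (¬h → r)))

r=T, h=F, a=F, n=T, u=T, w=T

  ((¬a ∧ ¬n) ∨ h) ↔ ((r ∧ ¬w) ∧ u) = True
    (¬a ∧ ¬n) ∨ h = False
      ¬a ∧ ¬n = False
        ¬a = True
        ¬n = False
    (r ∧ ¬w) ∧ u = False
      r ∧ ¬w = False
        ¬w = False
  (¬w ∨ r) ∧ (h ∨ (¬h → r)) = True
    ¬w ∨ r = True
      ¬w = False
    h ∨ (¬h → r) = True
      ¬h → r = True
        ¬h = True
Both conjuncts True, so the formula holds.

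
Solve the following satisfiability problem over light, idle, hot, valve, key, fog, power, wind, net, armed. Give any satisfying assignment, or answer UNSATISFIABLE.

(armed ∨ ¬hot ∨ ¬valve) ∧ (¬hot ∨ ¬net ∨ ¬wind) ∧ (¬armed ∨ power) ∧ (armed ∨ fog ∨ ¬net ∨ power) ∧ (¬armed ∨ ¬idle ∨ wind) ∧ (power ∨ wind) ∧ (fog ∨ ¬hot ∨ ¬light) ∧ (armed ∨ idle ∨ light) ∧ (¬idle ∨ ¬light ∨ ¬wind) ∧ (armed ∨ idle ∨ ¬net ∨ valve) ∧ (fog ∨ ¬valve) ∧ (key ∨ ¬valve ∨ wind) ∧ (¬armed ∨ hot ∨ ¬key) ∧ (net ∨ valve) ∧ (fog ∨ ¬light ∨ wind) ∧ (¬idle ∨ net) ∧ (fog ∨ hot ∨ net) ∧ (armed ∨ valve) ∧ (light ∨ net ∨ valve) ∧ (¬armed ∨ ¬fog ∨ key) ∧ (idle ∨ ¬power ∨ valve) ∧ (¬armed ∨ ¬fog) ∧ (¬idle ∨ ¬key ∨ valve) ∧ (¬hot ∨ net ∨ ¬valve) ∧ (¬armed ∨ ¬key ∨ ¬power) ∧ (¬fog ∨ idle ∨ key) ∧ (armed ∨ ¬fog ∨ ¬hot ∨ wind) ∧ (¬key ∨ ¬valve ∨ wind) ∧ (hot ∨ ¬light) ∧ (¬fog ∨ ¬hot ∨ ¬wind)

light=F, idle=T, hot=F, valve=F, key=F, fog=F, power=T, wind=T, net=T, armed=T

Try light = True:
  (hot ∨ ¬light) forces hot = True.
  (fog ∨ ¬hot ∨ ¬light) forces fog = True.
  (¬armed ∨ ¬fog) forces armed = False.
  (armed ∨ ¬hot ∨ ¬valve) forces valve = False.
  clause (armed ∨ valve) is falsified — backtrack.
So light = False.
Set idle = True.
  then (¬idle ∨ net) forces net = True.
Set hot = False.
Set valve = False.
  then (armed ∨ valve) forces armed = True.
  then (¬armed ∨ ¬fog) forces fog = False.
  then (¬idle ∨ ¬key ∨ valve) forces key = False.
  then (¬armed ∨ power) forces power = True.
  then (¬armed ∨ ¬idle ∨ wind) forces wind = True.
All clauses satisfied.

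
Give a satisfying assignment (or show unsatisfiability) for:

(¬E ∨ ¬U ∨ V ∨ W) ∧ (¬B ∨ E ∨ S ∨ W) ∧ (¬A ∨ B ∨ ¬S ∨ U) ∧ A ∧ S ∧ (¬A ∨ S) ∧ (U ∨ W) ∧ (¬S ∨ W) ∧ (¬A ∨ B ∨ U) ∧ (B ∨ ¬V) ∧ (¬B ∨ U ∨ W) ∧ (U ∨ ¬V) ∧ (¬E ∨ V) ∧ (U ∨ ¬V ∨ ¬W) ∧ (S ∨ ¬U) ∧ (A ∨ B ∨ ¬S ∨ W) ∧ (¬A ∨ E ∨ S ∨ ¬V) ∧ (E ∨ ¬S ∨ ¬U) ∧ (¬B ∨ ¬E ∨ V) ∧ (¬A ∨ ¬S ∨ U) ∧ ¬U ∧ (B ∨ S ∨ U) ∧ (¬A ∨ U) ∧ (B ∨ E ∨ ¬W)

Unsatisfiable — no assignment works.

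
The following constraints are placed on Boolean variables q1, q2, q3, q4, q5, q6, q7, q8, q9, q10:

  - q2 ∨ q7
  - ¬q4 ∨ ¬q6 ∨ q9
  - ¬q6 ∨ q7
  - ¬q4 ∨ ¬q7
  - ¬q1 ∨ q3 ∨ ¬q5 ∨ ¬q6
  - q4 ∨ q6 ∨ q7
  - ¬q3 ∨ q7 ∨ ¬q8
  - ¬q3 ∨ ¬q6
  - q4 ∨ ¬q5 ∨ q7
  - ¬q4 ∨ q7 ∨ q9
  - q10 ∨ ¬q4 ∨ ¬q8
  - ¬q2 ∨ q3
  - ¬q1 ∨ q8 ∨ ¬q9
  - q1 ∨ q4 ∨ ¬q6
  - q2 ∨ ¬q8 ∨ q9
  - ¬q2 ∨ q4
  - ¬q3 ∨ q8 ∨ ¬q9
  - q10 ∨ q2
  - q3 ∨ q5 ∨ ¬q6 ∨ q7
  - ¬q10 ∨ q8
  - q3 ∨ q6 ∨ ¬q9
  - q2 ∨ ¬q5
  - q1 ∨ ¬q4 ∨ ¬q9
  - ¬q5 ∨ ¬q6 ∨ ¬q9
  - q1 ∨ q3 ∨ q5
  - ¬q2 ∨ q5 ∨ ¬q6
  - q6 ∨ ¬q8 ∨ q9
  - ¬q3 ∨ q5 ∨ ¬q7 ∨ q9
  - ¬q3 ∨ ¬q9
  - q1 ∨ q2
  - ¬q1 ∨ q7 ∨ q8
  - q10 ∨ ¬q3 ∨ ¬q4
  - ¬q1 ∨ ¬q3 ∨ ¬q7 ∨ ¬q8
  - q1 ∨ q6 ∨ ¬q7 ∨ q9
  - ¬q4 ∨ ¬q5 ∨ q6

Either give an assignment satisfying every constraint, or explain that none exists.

q1=T; q2=F; q3=F; q4=F; q5=F; q6=T; q7=T; q8=T; q9=T; q10=T

Set q1 = True.
Set q2 = False.
  then (q2 ∨ q7) forces q7 = True.
  then (¬q4 ∨ ¬q7) forces q4 = False.
  then (q10 ∨ q2) forces q10 = True.
  then (¬q10 ∨ q8) forces q8 = True.
  then (q2 ∨ ¬q5) forces q5 = False.
  then (¬q1 ∨ ¬q3 ∨ ¬q7 ∨ ¬q8) forces q3 = False.
  then (q2 ∨ ¬q8 ∨ q9) forces q9 = True.
  then (q3 ∨ q6 ∨ ¬q9) forces q6 = True.
All clauses satisfied.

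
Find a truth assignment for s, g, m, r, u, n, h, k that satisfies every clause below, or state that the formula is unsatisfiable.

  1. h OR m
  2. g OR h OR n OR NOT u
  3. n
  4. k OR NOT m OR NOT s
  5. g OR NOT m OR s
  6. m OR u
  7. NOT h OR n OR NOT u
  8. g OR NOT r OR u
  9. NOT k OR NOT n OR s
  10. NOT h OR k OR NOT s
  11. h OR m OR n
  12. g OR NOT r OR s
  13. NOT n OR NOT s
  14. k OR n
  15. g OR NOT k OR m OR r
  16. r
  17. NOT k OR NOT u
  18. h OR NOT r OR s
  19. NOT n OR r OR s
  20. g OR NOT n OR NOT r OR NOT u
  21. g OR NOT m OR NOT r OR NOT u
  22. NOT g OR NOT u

s: False, g: True, m: True, r: True, u: False, n: True, h: True, k: False

Unit clause (n) forces n = True.
In (NOT n OR NOT s) only NOT s is left, so s = False.
Unit clause (r) forces r = True.
In (h OR NOT r OR s) only h is left, so h = True.
In (NOT k OR NOT n OR s) only NOT k is left, so k = False.
In (g OR NOT r OR s) only g is left, so g = True.
In (NOT g OR NOT u) only NOT u is left, so u = False.
In (m OR u) only m is left, so m = True.
All clauses satisfied.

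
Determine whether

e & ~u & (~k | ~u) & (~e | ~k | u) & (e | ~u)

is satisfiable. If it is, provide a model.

k = False, e = True, u = False

Unit clause (e) forces e = True.
Unit clause (~u) forces u = False.
In (~e | ~k | u) only ~k is left, so k = False.
Check each clause:
  (e): e holds.
  (~u): ~u holds.
  (~k | ~u): ~k holds.
  (~e | ~k | u): ~k holds.
  (e | ~u): e holds.
All clauses satisfied.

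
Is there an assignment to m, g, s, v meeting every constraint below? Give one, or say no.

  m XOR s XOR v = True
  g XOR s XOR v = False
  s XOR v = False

m = True, g = False, s = False, v = False

m XOR s XOR v = T XOR F XOR F = True ✓
g XOR s XOR v = F XOR F XOR F = False ✓
s XOR v = F XOR F = False ✓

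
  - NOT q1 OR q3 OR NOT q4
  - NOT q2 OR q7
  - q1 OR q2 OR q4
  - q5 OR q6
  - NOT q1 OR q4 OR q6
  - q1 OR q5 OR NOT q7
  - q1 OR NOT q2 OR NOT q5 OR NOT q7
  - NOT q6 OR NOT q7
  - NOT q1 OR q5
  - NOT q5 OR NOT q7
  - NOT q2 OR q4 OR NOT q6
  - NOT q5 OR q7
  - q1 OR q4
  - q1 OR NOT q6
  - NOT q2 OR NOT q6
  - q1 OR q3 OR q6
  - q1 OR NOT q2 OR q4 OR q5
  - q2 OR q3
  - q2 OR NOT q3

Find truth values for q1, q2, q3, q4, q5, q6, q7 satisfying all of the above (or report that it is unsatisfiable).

Unsatisfiable

Case q2 = True:
  (NOT q2 OR q7) forces q7 = True.
  (NOT q6 OR NOT q7) forces q6 = False.
  (q5 OR q6) forces q5 = True.
  Clause (NOT q5 OR NOT q7) is falsified — contradiction.
Case q2 = False:
  (q2 OR q3) forces q3 = True.
  Clause (q2 OR NOT q3) is falsified — contradiction.
Both cases fail, so the formula is unsatisfiable.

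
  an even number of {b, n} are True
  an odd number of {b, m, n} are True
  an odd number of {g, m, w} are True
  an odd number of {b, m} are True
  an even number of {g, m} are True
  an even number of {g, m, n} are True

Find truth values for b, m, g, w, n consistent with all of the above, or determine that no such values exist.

b: False, m: True, g: True, w: True, n: False

{b, n}: 0 true → even ✓
{b, m, n}: 1 true → odd ✓
{g, m, w}: 3 true → odd ✓
{b, m}: 1 true → odd ✓
{g, m}: 2 true → even ✓
{g, m, n}: 2 true → even ✓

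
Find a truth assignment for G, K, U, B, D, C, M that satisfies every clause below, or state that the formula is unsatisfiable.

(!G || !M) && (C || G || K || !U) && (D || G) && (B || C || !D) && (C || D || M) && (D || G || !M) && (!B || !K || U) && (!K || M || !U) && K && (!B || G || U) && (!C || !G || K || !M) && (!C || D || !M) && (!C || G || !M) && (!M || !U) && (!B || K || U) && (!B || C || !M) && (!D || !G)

G=T; K=T; U=F; B=F; D=F; C=T; M=F

Unit clause (K) forces K = True.
Set G = True.
  then (!G || !M) forces M = False.
  then (!K || M || !U) forces U = False.
  then (!D || !G) forces D = False.
  then (C || D || M) forces C = True.
  then (!B || !K || U) forces B = False.
All clauses satisfied.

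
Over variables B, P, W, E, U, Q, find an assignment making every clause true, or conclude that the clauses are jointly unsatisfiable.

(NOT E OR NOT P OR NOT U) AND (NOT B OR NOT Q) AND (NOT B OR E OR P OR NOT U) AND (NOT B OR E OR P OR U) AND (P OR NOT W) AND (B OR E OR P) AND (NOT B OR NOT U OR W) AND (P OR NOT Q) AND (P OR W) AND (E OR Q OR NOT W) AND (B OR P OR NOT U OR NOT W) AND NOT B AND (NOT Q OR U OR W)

B = False, P = True, W = True, E = True, U = False, Q = True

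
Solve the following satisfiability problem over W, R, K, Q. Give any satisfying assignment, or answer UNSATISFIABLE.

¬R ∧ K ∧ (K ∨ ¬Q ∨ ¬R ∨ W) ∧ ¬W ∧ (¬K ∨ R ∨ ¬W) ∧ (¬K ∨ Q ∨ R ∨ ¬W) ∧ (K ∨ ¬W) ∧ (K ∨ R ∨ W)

Unit clause (¬R) forces R = False.
Unit clause (K) forces K = True.
Unit clause (¬W) forces W = False.
Set Q = False.
All clauses satisfied.

W=F, R=F, K=T, Q=F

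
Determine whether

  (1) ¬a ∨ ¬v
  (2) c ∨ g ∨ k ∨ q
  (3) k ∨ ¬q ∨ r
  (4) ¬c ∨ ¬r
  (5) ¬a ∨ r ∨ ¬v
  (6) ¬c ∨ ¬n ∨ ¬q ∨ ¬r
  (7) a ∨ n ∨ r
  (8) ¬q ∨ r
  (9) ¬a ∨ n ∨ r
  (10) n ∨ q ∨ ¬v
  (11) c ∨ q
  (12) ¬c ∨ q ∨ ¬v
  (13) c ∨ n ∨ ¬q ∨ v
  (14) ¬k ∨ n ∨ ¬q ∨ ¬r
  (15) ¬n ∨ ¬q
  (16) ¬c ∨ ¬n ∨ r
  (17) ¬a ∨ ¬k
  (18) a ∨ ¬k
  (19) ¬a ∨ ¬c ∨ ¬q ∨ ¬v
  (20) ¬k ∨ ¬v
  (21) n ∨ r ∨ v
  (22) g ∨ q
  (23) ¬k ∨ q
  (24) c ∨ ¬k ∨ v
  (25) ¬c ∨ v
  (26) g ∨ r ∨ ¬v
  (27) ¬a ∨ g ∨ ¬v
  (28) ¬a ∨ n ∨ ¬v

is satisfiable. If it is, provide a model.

Set c = False.
  then (c ∨ q) forces q = True.
  then (¬n ∨ ¬q) forces n = False.
  then (¬q ∨ r) forces r = True.
  then (c ∨ n ∨ ¬q ∨ v) forces v = True.
  then (¬k ∨ n ∨ ¬q ∨ ¬r) forces k = False.
  then (¬a ∨ n ∨ ¬v) forces a = False.
Set g = False.
All clauses satisfied.

c=F, a=F, n=F, k=F, q=T, g=F, r=T, v=T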